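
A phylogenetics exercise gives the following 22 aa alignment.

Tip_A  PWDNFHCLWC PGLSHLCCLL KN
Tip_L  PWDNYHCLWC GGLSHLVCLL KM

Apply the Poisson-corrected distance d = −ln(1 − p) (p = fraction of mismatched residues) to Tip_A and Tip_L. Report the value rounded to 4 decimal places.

0.2007

Differing sites — 5:F/Y; 11:P/G; 17:C/V; 22:N/M.
p = 4/22 = 0.181818.
d = −ln(1 − 0.181818) = −ln(0.818182) = 0.2007.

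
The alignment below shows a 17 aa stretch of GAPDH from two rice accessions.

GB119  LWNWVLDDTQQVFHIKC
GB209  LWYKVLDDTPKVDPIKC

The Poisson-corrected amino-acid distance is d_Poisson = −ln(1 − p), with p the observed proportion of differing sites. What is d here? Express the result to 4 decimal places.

Differing sites — 3:N/Y; 4:W/K; 10:Q/P; 11:Q/K; 13:F/D; 14:H/P.
p = 6/17 = 0.352941.
d = −ln(1 − 0.352941) = −ln(0.647059) = 0.4353.

0.4353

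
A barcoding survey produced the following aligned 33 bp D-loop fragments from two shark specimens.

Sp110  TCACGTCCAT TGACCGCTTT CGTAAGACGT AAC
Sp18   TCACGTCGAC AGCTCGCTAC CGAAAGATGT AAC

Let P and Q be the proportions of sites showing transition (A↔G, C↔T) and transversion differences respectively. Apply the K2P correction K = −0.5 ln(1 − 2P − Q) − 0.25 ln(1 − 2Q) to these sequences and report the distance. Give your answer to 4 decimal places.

0.3406

The sequences differ at positions 8 (C/G, transversion), 10 (T/C, transition), 11 (T/A, transversion), 13 (A/C, transversion), 14 (C/T, transition), 19 (T/A, transversion), 20 (T/C, transition), 23 (T/A, transversion), 28 (C/T, transition).
Of the 9 differences, 4 transitions and 5 transversions over 33 sites: P = 4/33 = 0.121212, Q = 5/33 = 0.151515.
d = −0.5·ln(0.606061) − 0.25·ln(0.696970) = −0.5·(-0.500775) − 0.25·(-0.361013) = 0.3406.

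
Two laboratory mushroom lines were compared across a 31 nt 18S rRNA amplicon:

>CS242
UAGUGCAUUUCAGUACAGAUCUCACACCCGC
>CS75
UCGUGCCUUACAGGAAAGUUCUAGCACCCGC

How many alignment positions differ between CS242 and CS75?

8

The sequences differ at positions 2 (A/C), 7 (A/C), 10 (U/A), 14 (U/G), 16 (C/A), 19 (A/U), 23 (C/A), 24 (A/G).
That gives 8 mismatches out of 31 aligned sites, so the Hamming distance is 8.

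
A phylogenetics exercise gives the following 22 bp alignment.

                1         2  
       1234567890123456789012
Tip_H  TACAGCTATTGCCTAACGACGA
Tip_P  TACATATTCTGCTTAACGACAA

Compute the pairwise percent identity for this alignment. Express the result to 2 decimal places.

Mismatches occur at site 5 (G/T), site 6 (C/A), site 8 (A/T), site 9 (T/C), site 13 (C/T), site 21 (G/A).
16 of the 22 sites match, so the percent identity is 16/22 × 100 = 72.73%.

72.73%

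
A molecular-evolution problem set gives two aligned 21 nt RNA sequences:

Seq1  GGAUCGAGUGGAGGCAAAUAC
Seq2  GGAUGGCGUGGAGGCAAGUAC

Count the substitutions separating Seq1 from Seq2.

3

Mismatches occur at site 5 (C→G), site 7 (A→C), site 18 (A→G).
That gives 3 mismatches out of 21 aligned sites, so the Hamming distance is 3.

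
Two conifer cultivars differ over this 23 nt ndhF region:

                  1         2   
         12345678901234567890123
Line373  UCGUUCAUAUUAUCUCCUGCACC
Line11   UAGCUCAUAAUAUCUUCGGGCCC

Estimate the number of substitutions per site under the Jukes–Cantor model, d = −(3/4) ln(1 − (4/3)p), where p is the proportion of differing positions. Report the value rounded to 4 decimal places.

0.3904

The sequences differ at positions 2 (C/A), 4 (U/C), 10 (U/A), 16 (C/U), 18 (U/G), 20 (C/G), 21 (A/C).
p = 7/23 = 0.304348.
d = −0.75 · ln(1 − (4/3)·0.304348) = −0.75 · ln(0.594203) = −0.75 · (-0.520534) = 0.3904.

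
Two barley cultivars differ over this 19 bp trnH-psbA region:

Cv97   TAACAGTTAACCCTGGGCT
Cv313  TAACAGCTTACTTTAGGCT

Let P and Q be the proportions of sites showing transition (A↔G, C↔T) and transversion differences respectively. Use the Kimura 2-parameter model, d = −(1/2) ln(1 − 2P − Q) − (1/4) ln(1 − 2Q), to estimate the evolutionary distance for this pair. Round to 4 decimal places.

Mismatches occur at site 7 (T↔C, transition), site 9 (A↔T, transversion), site 12 (C↔T, transition), site 13 (C↔T, transition), site 15 (G↔A, transition).
Of the 5 differences, 4 transitions and 1 transversion over 19 sites: P = 4/19 = 0.210526, Q = 1/19 = 0.052632.
d = −0.5·ln(0.526316) − 0.25·ln(0.894736) = −0.5·(-0.641853) − 0.25·(-0.111227) = 0.3487.

0.3487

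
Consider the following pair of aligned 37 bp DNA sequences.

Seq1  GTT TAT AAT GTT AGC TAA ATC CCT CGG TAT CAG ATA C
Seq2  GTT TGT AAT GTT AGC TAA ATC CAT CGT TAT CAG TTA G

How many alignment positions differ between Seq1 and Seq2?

5

Mismatches occur at site 5 (A→G), site 23 (C→A), site 27 (G→T), site 34 (A→T), site 37 (C→G).
That gives 5 mismatches out of 37 aligned sites, so the Hamming distance is 5.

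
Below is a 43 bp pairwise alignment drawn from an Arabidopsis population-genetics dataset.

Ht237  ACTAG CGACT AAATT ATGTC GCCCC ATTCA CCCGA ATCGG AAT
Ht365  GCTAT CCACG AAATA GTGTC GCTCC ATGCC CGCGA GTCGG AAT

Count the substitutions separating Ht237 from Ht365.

11

Differing sites — 1:A/G; 5:G/T; 7:G/C; 10:T/G; 15:T/A; 16:A/G; 23:C/T; 28:T/G; 30:A/C; 32:C/G; 36:A/G.
That gives 11 mismatches out of 43 aligned sites, so the Hamming distance is 11.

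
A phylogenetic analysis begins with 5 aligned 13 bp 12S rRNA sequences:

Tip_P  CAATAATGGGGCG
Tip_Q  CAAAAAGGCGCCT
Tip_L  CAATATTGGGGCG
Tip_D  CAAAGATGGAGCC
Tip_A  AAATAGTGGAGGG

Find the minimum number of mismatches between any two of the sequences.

Pairwise Hamming distances:
  Tip_P vs Tip_Q: 5
  Tip_P vs Tip_L: 1
  Tip_P vs Tip_D: 4
  Tip_P vs Tip_A: 4
  Tip_Q vs Tip_L: 6
  Tip_Q vs Tip_D: 6
  Tip_Q vs Tip_A: 9
  Tip_L vs Tip_D: 5
  Tip_L vs Tip_A: 4
  Tip_D vs Tip_A: 6
The smallest is 1, between Tip_P and Tip_L.

1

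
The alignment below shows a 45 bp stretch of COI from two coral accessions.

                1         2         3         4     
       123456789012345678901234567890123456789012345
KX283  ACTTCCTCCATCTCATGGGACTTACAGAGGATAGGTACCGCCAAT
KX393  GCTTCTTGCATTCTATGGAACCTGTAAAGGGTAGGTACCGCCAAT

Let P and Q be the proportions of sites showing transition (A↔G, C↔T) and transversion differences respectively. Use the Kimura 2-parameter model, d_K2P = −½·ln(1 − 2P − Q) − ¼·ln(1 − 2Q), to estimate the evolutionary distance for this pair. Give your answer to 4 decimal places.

The sequences differ at positions 1 (A/G, transition), 6 (C/T, transition), 8 (C/G, transversion), 12 (C/T, transition), 13 (T/C, transition), 14 (C/T, transition), 19 (G/A, transition), 22 (T/C, transition), 24 (A/G, transition), 25 (C/T, transition), 27 (G/A, transition), 31 (A/G, transition).
Of the 12 differences, 11 transitions and 1 transversion over 45 sites: P = 11/45 = 0.244444, Q = 1/45 = 0.022222.
d = −0.5·ln(0.488890) − 0.25·ln(0.955556) = −0.5·(-0.715618) − 0.25·(-0.045462) = 0.3692.

0.3692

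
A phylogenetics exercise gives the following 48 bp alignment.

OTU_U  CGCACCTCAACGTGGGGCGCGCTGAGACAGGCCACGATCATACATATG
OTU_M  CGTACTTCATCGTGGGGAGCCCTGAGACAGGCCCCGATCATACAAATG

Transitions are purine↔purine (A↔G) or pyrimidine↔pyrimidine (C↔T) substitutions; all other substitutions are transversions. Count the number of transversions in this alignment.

5

Differing sites — 3:C/T (Ti); 6:C/T (Ti); 10:A/T (Tv); 18:C/A (Tv); 21:G/C (Tv); 34:A/C (Tv); 45:T/A (Tv).
Of the 7 differences, 2 transitions and 5 transversions, so the answer is 5.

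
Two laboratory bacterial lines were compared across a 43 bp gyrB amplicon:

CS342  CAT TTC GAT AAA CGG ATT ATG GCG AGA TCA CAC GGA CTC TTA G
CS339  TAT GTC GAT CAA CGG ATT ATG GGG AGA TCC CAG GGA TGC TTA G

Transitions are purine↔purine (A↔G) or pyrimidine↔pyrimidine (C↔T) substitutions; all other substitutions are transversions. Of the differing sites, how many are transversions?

Mismatches occur at site 1 (C↔T, transition), site 4 (T↔G, transversion), site 10 (A↔C, transversion), site 23 (C↔G, transversion), site 30 (A↔C, transversion), site 33 (C↔G, transversion), site 37 (C↔T, transition), site 38 (T↔G, transversion).
Of the 8 differences, 2 transitions and 6 transversions, so the answer is 6.

6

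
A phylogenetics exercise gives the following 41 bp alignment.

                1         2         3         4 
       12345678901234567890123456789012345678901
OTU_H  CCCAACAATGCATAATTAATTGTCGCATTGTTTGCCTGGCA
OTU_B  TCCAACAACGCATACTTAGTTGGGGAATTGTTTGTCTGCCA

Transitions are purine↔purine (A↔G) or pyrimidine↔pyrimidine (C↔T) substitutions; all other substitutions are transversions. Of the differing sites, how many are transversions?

5

The sequences differ at positions 1 (C/T, transition), 9 (T/C, transition), 15 (A/C, transversion), 19 (A/G, transition), 23 (T/G, transversion), 24 (C/G, transversion), 26 (C/A, transversion), 35 (C/T, transition), 39 (G/C, transversion).
Of the 9 differences, 4 transitions and 5 transversions, so the answer is 5.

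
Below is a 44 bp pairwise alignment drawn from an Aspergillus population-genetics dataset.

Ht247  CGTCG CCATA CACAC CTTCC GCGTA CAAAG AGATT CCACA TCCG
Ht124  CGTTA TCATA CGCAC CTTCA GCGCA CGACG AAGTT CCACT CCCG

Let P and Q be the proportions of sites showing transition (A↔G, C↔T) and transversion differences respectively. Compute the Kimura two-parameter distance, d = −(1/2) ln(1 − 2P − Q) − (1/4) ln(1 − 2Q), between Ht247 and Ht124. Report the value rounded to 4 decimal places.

Mismatches occur at site 4 (C→T, transition), site 5 (G→A, transition), site 6 (C→T, transition), site 12 (A→G, transition), site 20 (C→A, transversion), site 24 (T→C, transition), site 27 (A→G, transition), site 29 (A→C, transversion), site 32 (G→A, transition), site 33 (A→G, transition), site 40 (A→T, transversion), site 41 (T→C, transition).
Of the 12 differences, 9 transitions and 3 transversions over 44 sites: P = 9/44 = 0.204545, Q = 3/44 = 0.068182.
d = −0.5·ln(0.522728) − 0.25·ln(0.863636) = −0.5·(-0.648694) − 0.25·(-0.146604) = 0.3610.

0.3610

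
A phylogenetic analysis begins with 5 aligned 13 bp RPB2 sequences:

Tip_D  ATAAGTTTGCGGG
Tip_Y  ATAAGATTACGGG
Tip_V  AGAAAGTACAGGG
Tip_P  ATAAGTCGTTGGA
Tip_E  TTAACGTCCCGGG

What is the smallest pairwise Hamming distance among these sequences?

2

Pairwise Hamming distances:
  Tip_D vs Tip_Y: 2
  Tip_D vs Tip_V: 6
  Tip_D vs Tip_P: 5
  Tip_D vs Tip_E: 5
  Tip_Y vs Tip_V: 6
  Tip_Y vs Tip_P: 6
  Tip_Y vs Tip_E: 5
  Tip_V vs Tip_P: 8
  Tip_V vs Tip_E: 5
  Tip_P vs Tip_E: 8
The smallest is 2, between Tip_D and Tip_Y.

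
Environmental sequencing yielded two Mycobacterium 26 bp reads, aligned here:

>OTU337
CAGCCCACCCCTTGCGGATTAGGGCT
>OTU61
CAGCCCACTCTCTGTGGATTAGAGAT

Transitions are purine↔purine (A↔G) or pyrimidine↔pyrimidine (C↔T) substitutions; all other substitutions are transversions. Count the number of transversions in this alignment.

1

Mismatches occur at site 9 (C→T, transition), site 11 (C→T, transition), site 12 (T→C, transition), site 15 (C→T, transition), site 23 (G→A, transition), site 25 (C→A, transversion).
Of the 6 differences, 5 transitions and 1 transversion, so the answer is 1.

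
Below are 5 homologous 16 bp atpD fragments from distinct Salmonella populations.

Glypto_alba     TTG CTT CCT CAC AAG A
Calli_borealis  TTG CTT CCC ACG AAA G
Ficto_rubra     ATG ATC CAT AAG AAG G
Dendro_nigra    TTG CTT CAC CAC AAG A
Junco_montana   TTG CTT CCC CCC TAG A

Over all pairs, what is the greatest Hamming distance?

Pairwise Hamming distances:
  Glypto_alba vs Calli_borealis: 6
  Glypto_alba vs Ficto_rubra: 7
  Glypto_alba vs Dendro_nigra: 2
  Glypto_alba vs Junco_montana: 3
  Calli_borealis vs Ficto_rubra: 7
  Calli_borealis vs Dendro_nigra: 6
  Calli_borealis vs Junco_montana: 5
  Ficto_rubra vs Dendro_nigra: 7
  Ficto_rubra vs Junco_montana: 10
  Dendro_nigra vs Junco_montana: 3
The largest is 10, between Ficto_rubra and Junco_montana.

10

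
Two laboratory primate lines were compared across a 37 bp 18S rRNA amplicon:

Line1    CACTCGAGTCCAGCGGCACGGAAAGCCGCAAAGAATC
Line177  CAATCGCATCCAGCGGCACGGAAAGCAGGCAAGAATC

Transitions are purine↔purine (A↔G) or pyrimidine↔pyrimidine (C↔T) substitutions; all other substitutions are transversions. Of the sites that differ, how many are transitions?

1

Mismatches occur at site 3 (C/A, transversion), site 7 (A/C, transversion), site 8 (G/A, transition), site 27 (C/A, transversion), site 29 (C/G, transversion), site 30 (A/C, transversion).
Of the 6 differences, 1 transition and 5 transversions, so the answer is 1.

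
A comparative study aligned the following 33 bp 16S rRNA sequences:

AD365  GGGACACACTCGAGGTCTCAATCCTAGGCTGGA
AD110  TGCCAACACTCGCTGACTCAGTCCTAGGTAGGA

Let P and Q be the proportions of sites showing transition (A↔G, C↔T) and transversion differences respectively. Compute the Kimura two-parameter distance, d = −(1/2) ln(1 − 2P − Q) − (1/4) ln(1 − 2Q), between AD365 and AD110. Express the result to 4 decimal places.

Differing sites — 1:G/T (Tv); 3:G/C (Tv); 4:A/C (Tv); 5:C/A (Tv); 13:A/C (Tv); 14:G/T (Tv); 16:T/A (Tv); 21:A/G (Ti); 29:C/T (Ti); 30:T/A (Tv).
Of the 10 differences, 2 transitions and 8 transversions over 33 sites: P = 2/33 = 0.060606, Q = 8/33 = 0.242424.
d = −0.5·ln(0.636364) − 0.25·ln(0.515152) = −0.5·(-0.451985) − 0.25·(-0.663293) = 0.3918.

0.3918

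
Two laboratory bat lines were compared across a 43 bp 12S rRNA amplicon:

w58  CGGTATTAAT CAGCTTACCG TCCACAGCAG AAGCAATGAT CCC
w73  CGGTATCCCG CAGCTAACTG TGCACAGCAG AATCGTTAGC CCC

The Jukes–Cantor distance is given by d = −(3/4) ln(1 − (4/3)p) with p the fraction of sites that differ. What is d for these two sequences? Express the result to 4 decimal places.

The sequences differ at positions 7 (T/C), 8 (A/C), 9 (A/C), 10 (T/G), 16 (T/A), 19 (C/T), 22 (C/G), 33 (G/T), 35 (A/G), 36 (A/T), 38 (G/A), 39 (A/G), 40 (T/C).
p = 13/43 = 0.302326.
d = −0.75 · ln(1 − (4/3)·0.302326) = −0.75 · ln(0.596899) = −0.75 · (-0.516007) = 0.3870.

0.3870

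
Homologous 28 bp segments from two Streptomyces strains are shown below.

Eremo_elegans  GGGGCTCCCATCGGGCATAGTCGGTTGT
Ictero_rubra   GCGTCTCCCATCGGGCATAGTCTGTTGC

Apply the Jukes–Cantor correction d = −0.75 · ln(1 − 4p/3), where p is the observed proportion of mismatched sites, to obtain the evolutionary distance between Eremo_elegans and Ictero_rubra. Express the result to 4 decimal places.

0.1585

Mismatches occur at site 2 (G→C), site 4 (G→T), site 23 (G→T), site 28 (T→C).
p = 4/28 = 0.142857.
d = −0.75 · ln(1 − (4/3)·0.142857) = −0.75 · ln(0.809524) = −0.75 · (-0.211309) = 0.1585.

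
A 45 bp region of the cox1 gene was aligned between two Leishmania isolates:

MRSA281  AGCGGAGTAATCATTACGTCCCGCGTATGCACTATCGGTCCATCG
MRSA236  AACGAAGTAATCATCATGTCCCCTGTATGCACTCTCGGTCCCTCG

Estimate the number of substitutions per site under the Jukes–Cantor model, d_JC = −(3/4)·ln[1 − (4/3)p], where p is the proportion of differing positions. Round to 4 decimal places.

0.2029

The sequences differ at positions 2 (G/A), 5 (G/A), 15 (T/C), 17 (C/T), 23 (G/C), 24 (C/T), 34 (A/C), 42 (A/C).
p = 8/45 = 0.177778.
d = −0.75 · ln(1 − (4/3)·0.177778) = −0.75 · ln(0.762963) = −0.75 · (-0.270546) = 0.2029.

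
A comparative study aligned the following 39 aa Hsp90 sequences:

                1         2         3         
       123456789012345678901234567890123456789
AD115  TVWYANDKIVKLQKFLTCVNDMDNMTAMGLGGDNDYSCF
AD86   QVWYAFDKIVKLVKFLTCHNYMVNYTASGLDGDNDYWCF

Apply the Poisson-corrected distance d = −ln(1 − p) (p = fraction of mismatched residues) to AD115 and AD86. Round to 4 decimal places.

0.2963

Mismatches occur at site 1 (T/Q), site 6 (N/F), site 13 (Q/V), site 19 (V/H), site 21 (D/Y), site 23 (D/V), site 25 (M/Y), site 28 (M/S), site 31 (G/D), site 37 (S/W).
p = 10/39 = 0.256410.
d = −ln(1 − 0.256410) = −ln(0.743590) = 0.2963.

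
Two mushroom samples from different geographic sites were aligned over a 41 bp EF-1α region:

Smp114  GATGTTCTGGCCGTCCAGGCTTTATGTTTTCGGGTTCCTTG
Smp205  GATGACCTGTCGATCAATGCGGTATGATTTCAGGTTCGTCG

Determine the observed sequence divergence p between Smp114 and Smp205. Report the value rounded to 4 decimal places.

0.3171

Differing sites — 5:T/A; 6:T/C; 10:G/T; 12:C/G; 13:G/A; 16:C/A; 18:G/T; 21:T/G; 22:T/G; 27:T/A; 32:G/A; 38:C/G; 40:T/C.
There are 13 differences over 41 sites, so p = 13/41 = 0.3171.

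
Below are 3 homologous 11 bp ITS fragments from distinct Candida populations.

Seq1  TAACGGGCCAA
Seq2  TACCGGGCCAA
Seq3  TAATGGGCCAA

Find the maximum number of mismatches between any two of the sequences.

2

Pairwise Hamming distances:
  Seq1 vs Seq2: 1
  Seq1 vs Seq3: 1
  Seq2 vs Seq3: 2
The largest is 2, between Seq2 and Seq3.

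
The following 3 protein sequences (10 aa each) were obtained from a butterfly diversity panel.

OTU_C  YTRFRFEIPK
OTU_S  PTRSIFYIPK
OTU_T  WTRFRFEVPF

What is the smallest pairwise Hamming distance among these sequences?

3

Pairwise Hamming distances:
  OTU_C vs OTU_S: 4
  OTU_C vs OTU_T: 3
  OTU_S vs OTU_T: 6
The smallest is 3, between OTU_C and OTU_T.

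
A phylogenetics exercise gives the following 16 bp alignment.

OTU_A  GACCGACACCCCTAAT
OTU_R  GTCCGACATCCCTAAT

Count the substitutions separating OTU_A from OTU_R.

Differing sites — 2:A/T; 9:C/T.
That gives 2 mismatches out of 16 aligned sites, so the Hamming distance is 2.

2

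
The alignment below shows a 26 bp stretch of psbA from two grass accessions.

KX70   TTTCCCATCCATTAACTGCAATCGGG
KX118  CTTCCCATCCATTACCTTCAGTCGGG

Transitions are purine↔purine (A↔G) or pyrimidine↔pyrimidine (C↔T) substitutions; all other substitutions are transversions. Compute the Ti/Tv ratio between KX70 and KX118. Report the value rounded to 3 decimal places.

1.000

Differing sites — 1:T/C (Ti); 15:A/C (Tv); 18:G/T (Tv); 21:A/G (Ti).
Of the 4 differences, 2 transitions and 2 transversions, so Ti/Tv = 2/2 = 1.000.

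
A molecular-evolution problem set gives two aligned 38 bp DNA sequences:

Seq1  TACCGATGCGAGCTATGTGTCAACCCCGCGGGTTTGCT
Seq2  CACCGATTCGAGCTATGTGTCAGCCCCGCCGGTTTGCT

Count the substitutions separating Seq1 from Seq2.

4

Differing sites — 1:T/C; 8:G/T; 23:A/G; 30:G/C.
That gives 4 mismatches out of 38 aligned sites, so the Hamming distance is 4.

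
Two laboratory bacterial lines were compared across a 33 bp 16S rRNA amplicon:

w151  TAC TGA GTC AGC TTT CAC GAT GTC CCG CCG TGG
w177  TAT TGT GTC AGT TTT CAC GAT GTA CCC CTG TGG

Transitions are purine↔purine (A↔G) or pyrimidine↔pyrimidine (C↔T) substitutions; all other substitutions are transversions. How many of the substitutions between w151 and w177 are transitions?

Mismatches occur at site 3 (C/T, transition), site 6 (A/T, transversion), site 12 (C/T, transition), site 24 (C/A, transversion), site 27 (G/C, transversion), site 29 (C/T, transition).
Of the 6 differences, 3 transitions and 3 transversions, so the answer is 3.

3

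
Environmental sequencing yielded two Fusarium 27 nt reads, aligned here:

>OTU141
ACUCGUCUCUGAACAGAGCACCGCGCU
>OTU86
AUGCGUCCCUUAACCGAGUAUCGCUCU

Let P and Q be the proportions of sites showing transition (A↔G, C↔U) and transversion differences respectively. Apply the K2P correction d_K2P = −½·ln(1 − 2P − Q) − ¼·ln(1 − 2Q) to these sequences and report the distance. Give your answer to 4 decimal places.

Mismatches occur at site 2 (C/U, transition), site 3 (U/G, transversion), site 8 (U/C, transition), site 11 (G/U, transversion), site 15 (A/C, transversion), site 19 (C/U, transition), site 21 (C/U, transition), site 25 (G/U, transversion).
Of the 8 differences, 4 transitions and 4 transversions over 27 sites: P = 4/27 = 0.148148, Q = 4/27 = 0.148148.
d = −0.5·ln(0.555556) − 0.25·ln(0.703704) = −0.5·(-0.587786) − 0.25·(-0.351397) = 0.3817.

0.3817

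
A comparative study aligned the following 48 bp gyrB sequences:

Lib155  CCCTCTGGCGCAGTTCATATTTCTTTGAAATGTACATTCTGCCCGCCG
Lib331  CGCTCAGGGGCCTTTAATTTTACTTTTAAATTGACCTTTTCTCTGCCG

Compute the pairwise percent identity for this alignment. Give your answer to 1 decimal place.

66.7%

Mismatches occur at site 2 (C↔G), site 6 (T↔A), site 9 (C↔G), site 12 (A↔C), site 13 (G↔T), site 16 (C↔A), site 19 (A↔T), site 22 (T↔A), site 27 (G↔T), site 32 (G↔T), site 33 (T↔G), site 36 (A↔C), site 39 (C↔T), site 41 (G↔C), site 42 (C↔T), site 44 (C↔T).
32 of the 48 sites match, so the percent identity is 32/48 × 100 = 66.7%.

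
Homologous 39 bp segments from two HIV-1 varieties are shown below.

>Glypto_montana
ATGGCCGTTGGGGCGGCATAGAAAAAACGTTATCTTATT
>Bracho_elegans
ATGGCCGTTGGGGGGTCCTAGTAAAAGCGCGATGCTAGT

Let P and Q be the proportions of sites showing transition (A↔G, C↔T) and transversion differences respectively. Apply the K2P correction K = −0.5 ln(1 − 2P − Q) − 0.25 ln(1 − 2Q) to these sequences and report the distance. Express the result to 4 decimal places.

0.3139

The sequences differ at positions 14 (C/G, transversion), 16 (G/T, transversion), 18 (A/C, transversion), 22 (A/T, transversion), 27 (A/G, transition), 30 (T/C, transition), 31 (T/G, transversion), 34 (C/G, transversion), 35 (T/C, transition), 38 (T/G, transversion).
Of the 10 differences, 3 transitions and 7 transversions over 39 sites: P = 3/39 = 0.076923, Q = 7/39 = 0.179487.
d = −0.5·ln(0.666667) − 0.25·ln(0.641026) = −0.5·(-0.405465) − 0.25·(-0.444685) = 0.3139.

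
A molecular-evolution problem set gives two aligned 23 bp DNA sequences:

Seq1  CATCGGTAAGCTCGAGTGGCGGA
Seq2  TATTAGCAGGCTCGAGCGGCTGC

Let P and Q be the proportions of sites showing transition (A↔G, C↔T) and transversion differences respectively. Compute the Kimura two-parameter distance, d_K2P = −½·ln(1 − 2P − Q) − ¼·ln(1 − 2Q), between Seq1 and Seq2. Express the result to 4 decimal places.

0.5169

Differing sites — 1:C/T (Ti); 4:C/T (Ti); 5:G/A (Ti); 7:T/C (Ti); 9:A/G (Ti); 17:T/C (Ti); 21:G/T (Tv); 23:A/C (Tv).
Of the 8 differences, 6 transitions and 2 transversions over 23 sites: P = 6/23 = 0.260870, Q = 2/23 = 0.086957.
d = −0.5·ln(0.391303) − 0.25·ln(0.826086) = −0.5·(-0.938273) − 0.25·(-0.191056) = 0.5169.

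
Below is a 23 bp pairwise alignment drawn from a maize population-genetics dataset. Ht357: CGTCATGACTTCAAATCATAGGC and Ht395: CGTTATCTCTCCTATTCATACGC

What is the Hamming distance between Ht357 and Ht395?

Differing sites — 4:C/T; 7:G/C; 8:A/T; 11:T/C; 13:A/T; 15:A/T; 21:G/C.
That gives 7 mismatches out of 23 aligned sites, so the Hamming distance is 7.

7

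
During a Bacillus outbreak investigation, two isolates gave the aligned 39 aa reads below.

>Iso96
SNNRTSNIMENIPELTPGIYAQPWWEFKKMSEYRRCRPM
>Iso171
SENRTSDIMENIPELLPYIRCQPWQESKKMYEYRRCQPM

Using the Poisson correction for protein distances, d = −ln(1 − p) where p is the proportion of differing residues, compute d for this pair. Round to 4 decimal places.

0.2963

Mismatches occur at site 2 (N/E), site 7 (N/D), site 16 (T/L), site 18 (G/Y), site 20 (Y/R), site 21 (A/C), site 25 (W/Q), site 27 (F/S), site 31 (S/Y), site 37 (R/Q).
p = 10/39 = 0.256410.
d = −ln(1 − 0.256410) = −ln(0.743590) = 0.2963.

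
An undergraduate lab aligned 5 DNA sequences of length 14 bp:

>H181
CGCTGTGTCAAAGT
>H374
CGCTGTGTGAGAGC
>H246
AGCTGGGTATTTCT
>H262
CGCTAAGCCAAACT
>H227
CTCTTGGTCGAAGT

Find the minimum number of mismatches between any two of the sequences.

3

Pairwise Hamming distances:
  H181 vs H374: 3
  H181 vs H246: 7
  H181 vs H262: 4
  H181 vs H227: 4
  H374 vs H246: 8
  H374 vs H262: 7
  H374 vs H227: 7
  H246 vs H262: 8
  H246 vs H227: 8
  H262 vs H227: 6
The smallest is 3, between H181 and H374.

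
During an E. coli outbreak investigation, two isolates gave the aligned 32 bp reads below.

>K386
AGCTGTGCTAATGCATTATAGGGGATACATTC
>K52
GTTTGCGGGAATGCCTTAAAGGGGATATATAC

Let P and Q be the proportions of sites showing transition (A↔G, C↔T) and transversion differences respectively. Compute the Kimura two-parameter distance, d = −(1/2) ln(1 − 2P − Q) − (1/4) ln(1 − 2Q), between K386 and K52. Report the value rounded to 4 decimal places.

The sequences differ at positions 1 (A/G, transition), 2 (G/T, transversion), 3 (C/T, transition), 6 (T/C, transition), 8 (C/G, transversion), 9 (T/G, transversion), 15 (A/C, transversion), 19 (T/A, transversion), 28 (C/T, transition), 31 (T/A, transversion).
Of the 10 differences, 4 transitions and 6 transversions over 32 sites: P = 4/32 = 0.125000, Q = 6/32 = 0.187500.
d = −0.5·ln(0.562500) − 0.25·ln(0.625000) = −0.5·(-0.575364) − 0.25·(-0.470004) = 0.4052.

0.4052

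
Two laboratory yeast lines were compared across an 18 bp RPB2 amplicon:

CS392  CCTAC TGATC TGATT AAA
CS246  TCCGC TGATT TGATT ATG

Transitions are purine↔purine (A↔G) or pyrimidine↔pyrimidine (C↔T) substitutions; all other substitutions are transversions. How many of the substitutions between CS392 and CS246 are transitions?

The sequences differ at positions 1 (C/T, transition), 3 (T/C, transition), 4 (A/G, transition), 10 (C/T, transition), 17 (A/T, transversion), 18 (A/G, transition).
Of the 6 differences, 5 transitions and 1 transversion, so the answer is 5.

5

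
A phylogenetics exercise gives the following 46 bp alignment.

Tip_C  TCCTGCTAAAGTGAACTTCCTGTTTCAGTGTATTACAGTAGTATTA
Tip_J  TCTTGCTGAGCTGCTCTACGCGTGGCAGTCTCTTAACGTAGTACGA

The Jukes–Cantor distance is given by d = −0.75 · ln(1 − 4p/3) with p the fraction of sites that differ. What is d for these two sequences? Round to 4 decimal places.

0.5091

Mismatches occur at site 3 (C↔T), site 8 (A↔G), site 10 (A↔G), site 11 (G↔C), site 14 (A↔C), site 15 (A↔T), site 18 (T↔A), site 20 (C↔G), site 21 (T↔C), site 24 (T↔G), site 25 (T↔G), site 30 (G↔C), site 32 (A↔C), site 36 (C↔A), site 37 (A↔C), site 44 (T↔C), site 45 (T↔G).
p = 17/46 = 0.369565.
d = −0.75 · ln(1 − (4/3)·0.369565) = −0.75 · ln(0.507247) = −0.75 · (-0.678757) = 0.5091.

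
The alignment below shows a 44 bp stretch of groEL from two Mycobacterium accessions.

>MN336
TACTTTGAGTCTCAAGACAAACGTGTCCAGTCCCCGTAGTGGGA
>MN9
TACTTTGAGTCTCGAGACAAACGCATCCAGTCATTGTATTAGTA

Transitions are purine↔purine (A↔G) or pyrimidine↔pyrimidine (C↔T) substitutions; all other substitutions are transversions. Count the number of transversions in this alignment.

3

The sequences differ at positions 14 (A/G, transition), 24 (T/C, transition), 25 (G/A, transition), 33 (C/A, transversion), 34 (C/T, transition), 35 (C/T, transition), 39 (G/T, transversion), 41 (G/A, transition), 43 (G/T, transversion).
Of the 9 differences, 6 transitions and 3 transversions, so the answer is 3.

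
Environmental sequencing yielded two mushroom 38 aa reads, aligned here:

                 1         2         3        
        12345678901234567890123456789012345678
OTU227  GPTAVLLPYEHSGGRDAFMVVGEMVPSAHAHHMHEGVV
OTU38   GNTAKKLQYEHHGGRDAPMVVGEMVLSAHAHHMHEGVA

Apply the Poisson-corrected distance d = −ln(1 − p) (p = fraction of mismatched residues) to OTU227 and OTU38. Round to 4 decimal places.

Differing sites — 2:P/N; 5:V/K; 6:L/K; 8:P/Q; 12:S/H; 18:F/P; 26:P/L; 38:V/A.
p = 8/38 = 0.210526.
d = −ln(1 − 0.210526) = −ln(0.789474) = 0.2364.

0.2364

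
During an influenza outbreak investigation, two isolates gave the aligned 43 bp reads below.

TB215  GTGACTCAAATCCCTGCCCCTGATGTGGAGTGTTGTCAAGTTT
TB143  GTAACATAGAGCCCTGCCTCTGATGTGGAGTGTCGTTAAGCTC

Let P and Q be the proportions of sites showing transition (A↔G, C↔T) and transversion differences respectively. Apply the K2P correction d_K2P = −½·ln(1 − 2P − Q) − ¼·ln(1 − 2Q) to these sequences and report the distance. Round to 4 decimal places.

0.2956

Differing sites — 3:G/A (Ti); 6:T/A (Tv); 7:C/T (Ti); 9:A/G (Ti); 11:T/G (Tv); 19:C/T (Ti); 34:T/C (Ti); 37:C/T (Ti); 41:T/C (Ti); 43:T/C (Ti).
Of the 10 differences, 8 transitions and 2 transversions over 43 sites: P = 8/43 = 0.186047, Q = 2/43 = 0.046512.
d = −0.5·ln(0.581394) − 0.25·ln(0.906976) = −0.5·(-0.542327) − 0.25·(-0.097639) = 0.2956.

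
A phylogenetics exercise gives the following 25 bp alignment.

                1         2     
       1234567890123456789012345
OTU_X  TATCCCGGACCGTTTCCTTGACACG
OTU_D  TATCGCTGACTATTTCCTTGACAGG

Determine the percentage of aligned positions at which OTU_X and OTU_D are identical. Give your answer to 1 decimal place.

80.0%

The sequences differ at positions 5 (C/G), 7 (G/T), 11 (C/T), 12 (G/A), 24 (C/G).
20 of the 25 sites match, so the percent identity is 20/25 × 100 = 80.0%.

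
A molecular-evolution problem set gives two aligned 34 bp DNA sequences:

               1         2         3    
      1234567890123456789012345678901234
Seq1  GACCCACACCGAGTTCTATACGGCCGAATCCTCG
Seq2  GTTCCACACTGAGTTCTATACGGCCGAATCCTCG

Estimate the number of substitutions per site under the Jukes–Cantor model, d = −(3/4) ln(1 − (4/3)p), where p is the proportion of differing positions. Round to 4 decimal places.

0.0939

The sequences differ at positions 2 (A/T), 3 (C/T), 10 (C/T).
p = 3/34 = 0.088235.
d = −0.75 · ln(1 − (4/3)·0.088235) = −0.75 · ln(0.882353) = −0.75 · (-0.125163) = 0.0939.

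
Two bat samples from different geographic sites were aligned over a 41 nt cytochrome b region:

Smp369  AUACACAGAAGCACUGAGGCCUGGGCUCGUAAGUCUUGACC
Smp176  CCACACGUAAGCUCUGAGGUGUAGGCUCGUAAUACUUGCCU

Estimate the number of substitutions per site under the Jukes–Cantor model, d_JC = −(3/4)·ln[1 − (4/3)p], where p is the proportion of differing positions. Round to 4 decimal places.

0.3710

Differing sites — 1:A/C; 2:U/C; 7:A/G; 8:G/U; 13:A/U; 20:C/U; 21:C/G; 23:G/A; 33:G/U; 34:U/A; 39:A/C; 41:C/U.
p = 12/41 = 0.292683.
d = −0.75 · ln(1 − (4/3)·0.292683) = −0.75 · ln(0.609756) = −0.75 · (-0.494696) = 0.3710.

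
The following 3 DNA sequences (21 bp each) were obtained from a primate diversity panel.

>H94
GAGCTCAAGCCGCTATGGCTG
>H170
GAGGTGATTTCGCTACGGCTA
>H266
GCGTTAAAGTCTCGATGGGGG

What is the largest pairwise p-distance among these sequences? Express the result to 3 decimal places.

0.524

Pairwise Hamming distances:
  H94 vs H170: 7
  H94 vs H266: 8
  H170 vs H266: 11
The largest is 11 mismatches, between H170 and H266; p = 11/21 = 0.524.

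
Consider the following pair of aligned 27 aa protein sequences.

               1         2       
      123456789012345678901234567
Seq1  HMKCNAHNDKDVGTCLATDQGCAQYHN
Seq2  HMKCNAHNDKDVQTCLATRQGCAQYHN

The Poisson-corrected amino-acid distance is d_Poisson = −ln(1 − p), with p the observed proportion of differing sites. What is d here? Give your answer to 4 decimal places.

0.0770

Mismatches occur at site 13 (G↔Q), site 19 (D↔R).
p = 2/27 = 0.074074.
d = −ln(1 − 0.074074) = −ln(0.925926) = 0.0770.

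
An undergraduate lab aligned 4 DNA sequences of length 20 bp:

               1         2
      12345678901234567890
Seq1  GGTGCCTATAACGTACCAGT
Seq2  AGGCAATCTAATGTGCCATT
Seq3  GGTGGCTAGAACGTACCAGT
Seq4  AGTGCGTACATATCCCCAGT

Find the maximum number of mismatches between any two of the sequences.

12

Pairwise Hamming distances:
  Seq1 vs Seq2: 9
  Seq1 vs Seq3: 2
  Seq1 vs Seq4: 8
  Seq2 vs Seq3: 10
  Seq2 vs Seq4: 12
  Seq3 vs Seq4: 9
The largest is 12, between Seq2 and Seq4.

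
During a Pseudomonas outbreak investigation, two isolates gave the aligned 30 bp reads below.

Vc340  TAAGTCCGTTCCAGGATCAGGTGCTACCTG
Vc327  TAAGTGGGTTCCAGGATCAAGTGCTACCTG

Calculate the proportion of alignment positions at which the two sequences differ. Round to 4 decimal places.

Differing sites — 6:C/G; 7:C/G; 20:G/A.
There are 3 differences over 30 sites, so p = 3/30 = 0.1000.

0.1000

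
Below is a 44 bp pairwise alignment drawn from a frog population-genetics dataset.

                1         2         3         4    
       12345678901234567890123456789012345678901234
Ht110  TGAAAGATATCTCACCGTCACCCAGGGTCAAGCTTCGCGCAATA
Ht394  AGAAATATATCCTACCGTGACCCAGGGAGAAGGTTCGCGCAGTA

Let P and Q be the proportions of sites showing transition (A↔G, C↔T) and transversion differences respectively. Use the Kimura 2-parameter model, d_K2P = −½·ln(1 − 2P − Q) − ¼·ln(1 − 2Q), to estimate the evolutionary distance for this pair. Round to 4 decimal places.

Mismatches occur at site 1 (T→A, transversion), site 6 (G→T, transversion), site 12 (T→C, transition), site 13 (C→T, transition), site 19 (C→G, transversion), site 28 (T→A, transversion), site 29 (C→G, transversion), site 33 (C→G, transversion), site 42 (A→G, transition).
Of the 9 differences, 3 transitions and 6 transversions over 44 sites: P = 3/44 = 0.068182, Q = 6/44 = 0.136364.
d = −0.5·ln(0.727272) − 0.25·ln(0.727272) = −0.5·(-0.318455) − 0.25·(-0.318455) = 0.2388.

0.2388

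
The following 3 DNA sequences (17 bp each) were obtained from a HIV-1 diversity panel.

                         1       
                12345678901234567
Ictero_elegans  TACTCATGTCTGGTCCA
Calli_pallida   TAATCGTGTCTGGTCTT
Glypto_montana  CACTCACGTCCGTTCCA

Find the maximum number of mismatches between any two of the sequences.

Pairwise Hamming distances:
  Ictero_elegans vs Calli_pallida: 4
  Ictero_elegans vs Glypto_montana: 4
  Calli_pallida vs Glypto_montana: 8
The largest is 8, between Calli_pallida and Glypto_montana.

8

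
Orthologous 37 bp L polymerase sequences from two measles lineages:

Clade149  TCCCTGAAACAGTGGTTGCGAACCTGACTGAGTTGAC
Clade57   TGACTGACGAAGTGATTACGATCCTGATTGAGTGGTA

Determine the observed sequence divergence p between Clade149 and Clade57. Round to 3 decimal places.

0.324

Mismatches occur at site 2 (C→G), site 3 (C→A), site 8 (A→C), site 9 (A→G), site 10 (C→A), site 15 (G→A), site 18 (G→A), site 22 (A→T), site 28 (C→T), site 34 (T→G), site 36 (A→T), site 37 (C→A).
There are 12 differences over 37 sites, so p = 12/37 = 0.324.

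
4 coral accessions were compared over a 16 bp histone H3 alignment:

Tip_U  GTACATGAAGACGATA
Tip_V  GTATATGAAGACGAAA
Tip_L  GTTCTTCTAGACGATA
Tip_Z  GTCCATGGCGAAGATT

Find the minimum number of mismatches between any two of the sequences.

Pairwise Hamming distances:
  Tip_U vs Tip_V: 2
  Tip_U vs Tip_L: 4
  Tip_U vs Tip_Z: 5
  Tip_V vs Tip_L: 6
  Tip_V vs Tip_Z: 7
  Tip_L vs Tip_Z: 7
The smallest is 2, between Tip_U and Tip_V.

2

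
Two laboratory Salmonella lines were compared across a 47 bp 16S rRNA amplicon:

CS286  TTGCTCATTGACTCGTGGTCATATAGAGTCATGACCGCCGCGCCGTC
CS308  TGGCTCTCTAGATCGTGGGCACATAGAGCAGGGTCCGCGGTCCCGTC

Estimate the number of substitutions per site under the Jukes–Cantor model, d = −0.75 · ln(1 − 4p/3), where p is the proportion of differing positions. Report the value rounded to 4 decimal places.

0.4537

The sequences differ at positions 2 (T/G), 7 (A/T), 8 (T/C), 10 (G/A), 11 (A/G), 12 (C/A), 19 (T/G), 22 (T/C), 29 (T/C), 30 (C/A), 31 (A/G), 32 (T/G), 34 (A/T), 39 (C/G), 41 (C/T), 42 (G/C).
p = 16/47 = 0.340426.
d = −0.75 · ln(1 − (4/3)·0.340426) = −0.75 · ln(0.546099) = −0.75 · (-0.604955) = 0.4537.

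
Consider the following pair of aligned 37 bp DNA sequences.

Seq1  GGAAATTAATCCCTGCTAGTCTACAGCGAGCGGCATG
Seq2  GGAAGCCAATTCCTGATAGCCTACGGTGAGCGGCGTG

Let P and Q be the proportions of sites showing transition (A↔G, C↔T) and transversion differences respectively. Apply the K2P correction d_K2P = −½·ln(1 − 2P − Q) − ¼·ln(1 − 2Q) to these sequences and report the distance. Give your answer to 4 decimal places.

Differing sites — 5:A/G (Ti); 6:T/C (Ti); 7:T/C (Ti); 11:C/T (Ti); 16:C/A (Tv); 20:T/C (Ti); 25:A/G (Ti); 27:C/T (Ti); 35:A/G (Ti).
Of the 9 differences, 8 transitions and 1 transversion over 37 sites: P = 8/37 = 0.216216, Q = 1/37 = 0.027027.
d = −0.5·ln(0.540541) − 0.25·ln(0.945946) = −0.5·(-0.615185) − 0.25·(-0.055570) = 0.3215.

0.3215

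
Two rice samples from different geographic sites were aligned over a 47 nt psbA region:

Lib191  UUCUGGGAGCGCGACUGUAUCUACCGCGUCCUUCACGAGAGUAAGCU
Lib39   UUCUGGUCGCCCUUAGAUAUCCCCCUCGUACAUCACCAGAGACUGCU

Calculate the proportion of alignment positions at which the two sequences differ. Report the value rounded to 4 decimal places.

0.3617

The sequences differ at positions 7 (G/U), 8 (A/C), 11 (G/C), 13 (G/U), 14 (A/U), 15 (C/A), 16 (U/G), 17 (G/A), 22 (U/C), 23 (A/C), 26 (G/U), 30 (C/A), 32 (U/A), 37 (G/C), 42 (U/A), 43 (A/C), 44 (A/U).
There are 17 differences over 47 sites, so p = 17/47 = 0.3617.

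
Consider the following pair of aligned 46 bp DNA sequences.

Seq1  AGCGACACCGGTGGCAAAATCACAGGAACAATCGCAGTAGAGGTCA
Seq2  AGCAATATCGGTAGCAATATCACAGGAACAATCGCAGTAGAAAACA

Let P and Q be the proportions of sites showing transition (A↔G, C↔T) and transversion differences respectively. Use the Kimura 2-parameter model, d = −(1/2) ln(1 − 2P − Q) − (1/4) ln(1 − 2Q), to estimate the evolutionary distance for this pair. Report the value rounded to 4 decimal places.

The sequences differ at positions 4 (G/A, transition), 6 (C/T, transition), 8 (C/T, transition), 13 (G/A, transition), 18 (A/T, transversion), 42 (G/A, transition), 43 (G/A, transition), 44 (T/A, transversion).
Of the 8 differences, 6 transitions and 2 transversions over 46 sites: P = 6/46 = 0.130435, Q = 2/46 = 0.043478.
d = −0.5·ln(0.695652) − 0.25·ln(0.913044) = −0.5·(-0.362906) − 0.25·(-0.090971) = 0.2042.

0.2042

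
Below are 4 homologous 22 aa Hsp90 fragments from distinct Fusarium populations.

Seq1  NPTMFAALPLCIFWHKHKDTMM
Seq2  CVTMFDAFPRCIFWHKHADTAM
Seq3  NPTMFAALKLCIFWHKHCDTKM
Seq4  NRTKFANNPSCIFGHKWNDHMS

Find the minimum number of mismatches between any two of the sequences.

Pairwise Hamming distances:
  Seq1 vs Seq2: 7
  Seq1 vs Seq3: 3
  Seq1 vs Seq4: 10
  Seq2 vs Seq3: 8
  Seq2 vs Seq4: 13
  Seq3 vs Seq4: 12
The smallest is 3, between Seq1 and Seq3.

3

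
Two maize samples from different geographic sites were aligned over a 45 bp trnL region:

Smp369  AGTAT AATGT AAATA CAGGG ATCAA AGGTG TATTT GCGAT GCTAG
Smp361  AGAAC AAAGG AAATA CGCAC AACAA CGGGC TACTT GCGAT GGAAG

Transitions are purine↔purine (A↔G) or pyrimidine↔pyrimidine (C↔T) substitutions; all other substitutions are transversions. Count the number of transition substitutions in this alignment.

4

Differing sites — 3:T/A (Tv); 5:T/C (Ti); 8:T/A (Tv); 10:T/G (Tv); 17:A/G (Ti); 18:G/C (Tv); 19:G/A (Ti); 20:G/C (Tv); 22:T/A (Tv); 26:A/C (Tv); 29:T/G (Tv); 30:G/C (Tv); 33:T/C (Ti); 42:C/G (Tv); 43:T/A (Tv).
Of the 15 differences, 4 transitions and 11 transversions, so the answer is 4.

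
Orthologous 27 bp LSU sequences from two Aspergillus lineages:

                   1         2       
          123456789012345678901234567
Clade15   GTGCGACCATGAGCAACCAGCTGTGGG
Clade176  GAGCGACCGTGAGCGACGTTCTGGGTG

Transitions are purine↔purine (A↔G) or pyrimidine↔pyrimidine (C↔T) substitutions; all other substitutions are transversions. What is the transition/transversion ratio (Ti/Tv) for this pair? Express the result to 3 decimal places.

0.333

Differing sites — 2:T/A (Tv); 9:A/G (Ti); 15:A/G (Ti); 18:C/G (Tv); 19:A/T (Tv); 20:G/T (Tv); 24:T/G (Tv); 26:G/T (Tv).
Of the 8 differences, 2 transitions and 6 transversions, so Ti/Tv = 2/6 = 0.333.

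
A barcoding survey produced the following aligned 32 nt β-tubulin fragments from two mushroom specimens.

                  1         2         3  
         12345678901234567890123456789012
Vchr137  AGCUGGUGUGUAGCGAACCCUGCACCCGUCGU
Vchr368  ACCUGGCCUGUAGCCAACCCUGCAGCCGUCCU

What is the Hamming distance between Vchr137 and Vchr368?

6

The sequences differ at positions 2 (G/C), 7 (U/C), 8 (G/C), 15 (G/C), 25 (C/G), 31 (G/C).
That gives 6 mismatches out of 32 aligned sites, so the Hamming distance is 6.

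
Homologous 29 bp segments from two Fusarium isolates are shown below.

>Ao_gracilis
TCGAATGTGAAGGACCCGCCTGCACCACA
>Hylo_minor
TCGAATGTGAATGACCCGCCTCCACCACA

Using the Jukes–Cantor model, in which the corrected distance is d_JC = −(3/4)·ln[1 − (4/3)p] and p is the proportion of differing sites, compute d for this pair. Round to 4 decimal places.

Differing sites — 12:G/T; 22:G/C.
p = 2/29 = 0.068966.
d = −0.75 · ln(1 − (4/3)·0.068966) = −0.75 · ln(0.908045) = −0.75 · (-0.096461) = 0.0723.

0.0723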